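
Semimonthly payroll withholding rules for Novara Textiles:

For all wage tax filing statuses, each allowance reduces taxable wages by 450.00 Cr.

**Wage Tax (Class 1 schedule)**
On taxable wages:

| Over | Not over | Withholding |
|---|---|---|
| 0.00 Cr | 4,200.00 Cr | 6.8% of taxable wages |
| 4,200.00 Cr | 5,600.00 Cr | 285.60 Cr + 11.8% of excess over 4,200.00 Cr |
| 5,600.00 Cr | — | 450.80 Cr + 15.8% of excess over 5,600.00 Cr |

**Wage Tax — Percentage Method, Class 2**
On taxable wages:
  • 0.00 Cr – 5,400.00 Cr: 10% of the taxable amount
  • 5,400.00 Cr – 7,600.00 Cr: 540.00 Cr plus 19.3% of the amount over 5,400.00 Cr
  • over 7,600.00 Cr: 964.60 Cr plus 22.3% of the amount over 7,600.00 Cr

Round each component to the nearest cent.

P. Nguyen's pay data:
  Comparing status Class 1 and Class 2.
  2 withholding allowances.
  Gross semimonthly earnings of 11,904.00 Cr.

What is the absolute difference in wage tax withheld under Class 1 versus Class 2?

419.06 Cr

Wage Tax (Class 1): taxable = 11,904.00 Cr − 2×450.00 Cr = 11,004.00 Cr
  450.80 Cr + 15.8% × (11,004.00 Cr − 5,600.00 Cr) = 450.80 Cr + 15.8% × 5,404.00 Cr = 1,304.63 Cr
Wage Tax (Class 2): taxable = 11,904.00 Cr − 2×450.00 Cr = 11,004.00 Cr
  964.60 Cr + 22.3% × (11,004.00 Cr − 7,600.00 Cr) = 964.60 Cr + 22.3% × 3,404.00 Cr = 1,723.69 Cr
Difference: |1,304.63 Cr − 1,723.69 Cr| = 419.06 Cr (higher under Class 2)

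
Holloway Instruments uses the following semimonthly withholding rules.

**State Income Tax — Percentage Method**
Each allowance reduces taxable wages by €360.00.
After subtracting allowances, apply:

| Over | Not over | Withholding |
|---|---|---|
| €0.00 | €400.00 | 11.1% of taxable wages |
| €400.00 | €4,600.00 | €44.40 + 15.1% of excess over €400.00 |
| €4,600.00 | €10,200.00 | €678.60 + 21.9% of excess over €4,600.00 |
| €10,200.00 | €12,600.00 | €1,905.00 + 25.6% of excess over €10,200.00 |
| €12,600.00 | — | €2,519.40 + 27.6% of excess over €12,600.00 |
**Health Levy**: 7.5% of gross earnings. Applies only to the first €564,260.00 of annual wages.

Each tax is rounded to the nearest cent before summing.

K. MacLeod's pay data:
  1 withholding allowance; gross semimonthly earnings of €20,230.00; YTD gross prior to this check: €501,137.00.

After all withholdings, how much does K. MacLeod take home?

State Income Tax: taxable = €20,230.00 − 1×€360.00 = €19,870.00
  €2,519.40 + 27.6% × (€19,870.00 − €12,600.00) = €2,519.40 + 27.6% × €7,270.00 = €4,525.92
Health Levy: 7.5% × €20,230.00 = €1,517.25
Total withheld: €4,525.92 + €1,517.25 = €6,043.17
Net pay: €20,230.00 − €6,043.17 = €14,186.83

€14,186.83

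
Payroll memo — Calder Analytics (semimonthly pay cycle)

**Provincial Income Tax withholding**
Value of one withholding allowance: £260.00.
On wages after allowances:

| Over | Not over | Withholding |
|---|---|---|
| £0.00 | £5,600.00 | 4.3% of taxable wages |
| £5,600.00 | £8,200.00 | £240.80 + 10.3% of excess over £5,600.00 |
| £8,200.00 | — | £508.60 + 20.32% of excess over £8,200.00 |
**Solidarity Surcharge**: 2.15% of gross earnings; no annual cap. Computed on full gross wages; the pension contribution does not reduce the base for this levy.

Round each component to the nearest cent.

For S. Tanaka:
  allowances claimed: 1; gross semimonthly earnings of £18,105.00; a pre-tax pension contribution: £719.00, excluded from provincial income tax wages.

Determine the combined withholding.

Provincial Income Tax: taxable = £18,105.00 − £719.00 − 1×£260.00 = £17,126.00
  £508.60 + 20.32% × (£17,126.00 − £8,200.00) = £508.60 + 20.32% × £8,926.00 = £2,322.36
Solidarity Surcharge: 2.15% × £18,105.00 = £389.26
Total: £2,322.36 + £389.26 = £2,711.62

£2,711.62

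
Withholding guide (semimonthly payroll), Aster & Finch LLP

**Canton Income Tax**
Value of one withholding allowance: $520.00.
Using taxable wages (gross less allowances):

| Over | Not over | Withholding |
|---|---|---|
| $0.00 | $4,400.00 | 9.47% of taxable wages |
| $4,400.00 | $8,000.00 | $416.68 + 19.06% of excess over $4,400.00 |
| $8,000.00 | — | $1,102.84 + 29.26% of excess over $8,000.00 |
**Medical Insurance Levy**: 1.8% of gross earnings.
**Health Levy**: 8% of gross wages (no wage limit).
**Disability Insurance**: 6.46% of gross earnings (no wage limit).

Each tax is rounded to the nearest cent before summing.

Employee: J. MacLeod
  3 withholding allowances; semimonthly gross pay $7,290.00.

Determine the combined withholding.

Canton Income Tax: taxable = $7,290.00 − 3×$520.00 = $5,730.00
  $416.68 + 19.06% × ($5,730.00 − $4,400.00) = $416.68 + 19.06% × $1,330.00 = $670.18
Medical Insurance Levy: 1.8% × $7,290.00 = $131.22
Health Levy: 8% × $7,290.00 = $583.20
Disability Insurance: 6.46% × $7,290.00 = $470.93
Total: $670.18 + $131.22 + $583.20 + $470.93 = $1,855.53

$1,855.53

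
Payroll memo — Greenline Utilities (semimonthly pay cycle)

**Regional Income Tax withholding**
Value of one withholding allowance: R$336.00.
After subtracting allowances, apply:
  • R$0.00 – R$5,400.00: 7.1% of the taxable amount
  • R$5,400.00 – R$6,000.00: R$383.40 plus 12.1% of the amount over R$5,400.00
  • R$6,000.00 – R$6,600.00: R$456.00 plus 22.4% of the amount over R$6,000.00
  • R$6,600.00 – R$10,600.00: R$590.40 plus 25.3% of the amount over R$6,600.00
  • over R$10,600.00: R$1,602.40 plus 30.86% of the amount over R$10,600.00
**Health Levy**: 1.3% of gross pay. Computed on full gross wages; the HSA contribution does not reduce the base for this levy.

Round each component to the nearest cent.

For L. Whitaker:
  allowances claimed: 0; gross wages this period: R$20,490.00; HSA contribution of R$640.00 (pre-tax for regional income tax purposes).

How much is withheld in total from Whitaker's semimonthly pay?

R$4,723.32

Regional Income Tax: taxable = R$20,490.00 − R$640.00 = R$19,850.00
  R$1,602.40 + 30.86% × (R$19,850.00 − R$10,600.00) = R$1,602.40 + 30.86% × R$9,250.00 = R$4,456.95
Health Levy: 1.3% × R$20,490.00 = R$266.37
Total: R$4,456.95 + R$266.37 = R$4,723.32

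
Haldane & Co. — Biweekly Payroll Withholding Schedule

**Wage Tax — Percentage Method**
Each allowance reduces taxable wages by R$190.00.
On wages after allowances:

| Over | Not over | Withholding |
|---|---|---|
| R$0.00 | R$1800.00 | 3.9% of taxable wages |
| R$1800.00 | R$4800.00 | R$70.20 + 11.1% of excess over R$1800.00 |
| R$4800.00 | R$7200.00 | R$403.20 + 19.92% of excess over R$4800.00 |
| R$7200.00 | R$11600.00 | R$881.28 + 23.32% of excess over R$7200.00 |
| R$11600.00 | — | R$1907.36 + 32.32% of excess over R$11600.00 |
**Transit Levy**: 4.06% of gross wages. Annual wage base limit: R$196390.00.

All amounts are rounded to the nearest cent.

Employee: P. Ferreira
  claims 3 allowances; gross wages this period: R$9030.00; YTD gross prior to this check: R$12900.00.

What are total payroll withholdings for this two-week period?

R$1541.73

Wage Tax: taxable = R$9030.00 − 3×R$190.00 = R$8460.00
  R$881.28 + 23.32% × (R$8460.00 − R$7200.00) = R$881.28 + 23.32% × R$1260.00 = R$1175.11
Transit Levy: 4.06% × R$9030.00 = R$366.62
Total: R$1175.11 + R$366.62 = R$1541.73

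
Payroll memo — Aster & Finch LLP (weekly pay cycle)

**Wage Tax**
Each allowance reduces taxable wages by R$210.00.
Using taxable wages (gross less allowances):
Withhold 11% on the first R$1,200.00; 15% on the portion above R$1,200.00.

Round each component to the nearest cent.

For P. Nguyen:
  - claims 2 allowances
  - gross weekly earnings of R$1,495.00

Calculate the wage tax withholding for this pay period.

R$118.25

Wage Tax: taxable = R$1,495.00 − 2×R$210.00 = R$1,075.00
  11% × R$1,075.00 = R$118.25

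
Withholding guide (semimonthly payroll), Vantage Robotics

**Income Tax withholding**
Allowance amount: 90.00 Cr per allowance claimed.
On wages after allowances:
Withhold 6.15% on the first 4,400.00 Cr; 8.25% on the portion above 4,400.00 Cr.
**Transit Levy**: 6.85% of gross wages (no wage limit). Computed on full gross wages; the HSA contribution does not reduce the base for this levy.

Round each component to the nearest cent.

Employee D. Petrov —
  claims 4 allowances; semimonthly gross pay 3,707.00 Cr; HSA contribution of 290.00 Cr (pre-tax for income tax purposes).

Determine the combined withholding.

Income Tax: taxable = 3,707.00 Cr − 290.00 Cr − 4×90.00 Cr = 3,057.00 Cr
  6.15% × 3,057.00 Cr = 188.01 Cr
Transit Levy: 6.85% × 3,707.00 Cr = 253.93 Cr
Total: 188.01 Cr + 253.93 Cr = 441.94 Cr

441.94 Cr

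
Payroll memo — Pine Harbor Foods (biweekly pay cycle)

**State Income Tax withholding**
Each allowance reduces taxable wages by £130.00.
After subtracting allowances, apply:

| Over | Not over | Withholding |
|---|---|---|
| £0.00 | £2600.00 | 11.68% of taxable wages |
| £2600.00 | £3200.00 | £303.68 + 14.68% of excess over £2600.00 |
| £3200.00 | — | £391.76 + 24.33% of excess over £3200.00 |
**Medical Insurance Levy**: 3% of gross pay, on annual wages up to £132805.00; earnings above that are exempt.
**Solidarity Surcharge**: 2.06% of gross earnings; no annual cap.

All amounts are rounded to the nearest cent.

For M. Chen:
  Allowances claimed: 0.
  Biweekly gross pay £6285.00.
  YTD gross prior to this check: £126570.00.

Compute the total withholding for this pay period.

State Income Tax: taxable = £6285.00
  £391.76 + 24.33% × (£6285.00 − £3200.00) = £391.76 + 24.33% × £3085.00 = £1142.34
Medical Insurance Levy: cap £132805.00 − YTD £126570.00 = £6235.00 subject; 3% × £6235.00 = £187.05
Solidarity Surcharge: 2.06% × £6285.00 = £129.47
Total: £1142.34 + £187.05 + £129.47 = £1458.86

£1458.86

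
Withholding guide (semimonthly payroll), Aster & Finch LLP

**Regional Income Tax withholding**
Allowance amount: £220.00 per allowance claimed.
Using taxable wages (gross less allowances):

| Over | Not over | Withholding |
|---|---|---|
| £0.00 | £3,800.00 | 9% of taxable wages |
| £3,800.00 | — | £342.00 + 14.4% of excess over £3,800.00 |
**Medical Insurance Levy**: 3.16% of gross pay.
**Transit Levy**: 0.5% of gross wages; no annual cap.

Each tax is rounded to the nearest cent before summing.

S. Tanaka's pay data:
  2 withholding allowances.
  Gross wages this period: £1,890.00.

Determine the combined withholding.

Regional Income Tax: taxable = £1,890.00 − 2×£220.00 = £1,450.00
  9% × £1,450.00 = £130.50
Medical Insurance Levy: 3.16% × £1,890.00 = £59.72
Transit Levy: 0.5% × £1,890.00 = £9.45
Total: £130.50 + £59.72 + £9.45 = £199.67

£199.67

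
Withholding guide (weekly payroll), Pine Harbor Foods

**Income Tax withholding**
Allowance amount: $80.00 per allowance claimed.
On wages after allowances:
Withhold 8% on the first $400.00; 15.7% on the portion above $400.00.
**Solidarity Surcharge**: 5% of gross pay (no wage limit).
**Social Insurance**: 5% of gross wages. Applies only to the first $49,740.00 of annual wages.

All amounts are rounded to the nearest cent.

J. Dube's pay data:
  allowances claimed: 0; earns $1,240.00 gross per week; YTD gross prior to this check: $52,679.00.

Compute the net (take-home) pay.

$1,014.12

Income Tax: taxable = $1,240.00
  $32.00 + 15.7% × ($1,240.00 − $400.00) = $32.00 + 15.7% × $840.00 = $163.88
Solidarity Surcharge: 5% × $1,240.00 = $62.00
Social Insurance: YTD $52,679.00 ≥ cap $49,740.00 → $0.00
Total withheld: $163.88 + $62.00 + $0.00 = $225.88
Net pay: $1,240.00 − $225.88 = $1,014.12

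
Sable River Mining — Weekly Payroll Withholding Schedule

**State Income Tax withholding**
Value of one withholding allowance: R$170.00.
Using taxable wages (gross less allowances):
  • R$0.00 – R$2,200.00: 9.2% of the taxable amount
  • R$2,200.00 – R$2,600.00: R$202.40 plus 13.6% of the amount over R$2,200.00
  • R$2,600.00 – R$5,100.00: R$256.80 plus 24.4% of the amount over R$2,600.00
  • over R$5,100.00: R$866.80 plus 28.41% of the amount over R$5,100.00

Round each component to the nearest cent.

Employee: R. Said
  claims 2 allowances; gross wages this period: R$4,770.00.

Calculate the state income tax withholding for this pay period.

R$703.32

State Income Tax: taxable = R$4,770.00 − 2×R$170.00 = R$4,430.00
  R$256.80 + 24.4% × (R$4,430.00 − R$2,600.00) = R$256.80 + 24.4% × R$1,830.00 = R$703.32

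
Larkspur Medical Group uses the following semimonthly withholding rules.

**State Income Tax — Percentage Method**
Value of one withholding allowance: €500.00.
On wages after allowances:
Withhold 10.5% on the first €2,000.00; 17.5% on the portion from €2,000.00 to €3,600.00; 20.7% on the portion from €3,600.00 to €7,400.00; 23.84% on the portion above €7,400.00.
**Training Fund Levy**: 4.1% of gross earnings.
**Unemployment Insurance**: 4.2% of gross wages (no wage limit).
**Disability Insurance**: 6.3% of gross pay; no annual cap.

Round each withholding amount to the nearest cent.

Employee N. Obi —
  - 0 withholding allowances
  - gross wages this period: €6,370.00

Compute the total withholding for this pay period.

State Income Tax: taxable = €6,370.00
  €490.00 + 20.7% × (€6,370.00 − €3,600.00) = €490.00 + 20.7% × €2,770.00 = €1,063.39
Training Fund Levy: 4.1% × €6,370.00 = €261.17
Unemployment Insurance: 4.2% × €6,370.00 = €267.54
Disability Insurance: 6.3% × €6,370.00 = €401.31
Total: €1,063.39 + €261.17 + €267.54 + €401.31 = €1,993.41

€1,993.41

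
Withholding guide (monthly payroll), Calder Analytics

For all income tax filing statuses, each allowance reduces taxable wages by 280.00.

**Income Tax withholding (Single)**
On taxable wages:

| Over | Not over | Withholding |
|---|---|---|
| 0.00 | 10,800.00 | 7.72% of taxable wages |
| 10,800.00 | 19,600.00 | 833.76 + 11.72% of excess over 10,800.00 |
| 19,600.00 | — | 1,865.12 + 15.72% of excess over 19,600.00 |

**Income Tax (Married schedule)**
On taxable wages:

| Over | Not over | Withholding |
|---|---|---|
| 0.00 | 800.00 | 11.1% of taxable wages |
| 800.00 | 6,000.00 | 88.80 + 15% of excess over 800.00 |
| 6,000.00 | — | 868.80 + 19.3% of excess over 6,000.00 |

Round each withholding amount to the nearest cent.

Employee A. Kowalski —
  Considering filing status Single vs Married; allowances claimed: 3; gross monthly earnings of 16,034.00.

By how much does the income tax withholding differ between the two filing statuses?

Income Tax (Single): taxable = 16,034.00 − 3×280.00 = 15,194.00
  833.76 + 11.72% × (15,194.00 − 10,800.00) = 833.76 + 11.72% × 4,394.00 = 1,348.74
Income Tax (Married): taxable = 16,034.00 − 3×280.00 = 15,194.00
  868.80 + 19.3% × (15,194.00 − 6,000.00) = 868.80 + 19.3% × 9,194.00 = 2,643.24
Difference: |1,348.74 − 2,643.24| = 1,294.50 (higher under Married)

1,294.50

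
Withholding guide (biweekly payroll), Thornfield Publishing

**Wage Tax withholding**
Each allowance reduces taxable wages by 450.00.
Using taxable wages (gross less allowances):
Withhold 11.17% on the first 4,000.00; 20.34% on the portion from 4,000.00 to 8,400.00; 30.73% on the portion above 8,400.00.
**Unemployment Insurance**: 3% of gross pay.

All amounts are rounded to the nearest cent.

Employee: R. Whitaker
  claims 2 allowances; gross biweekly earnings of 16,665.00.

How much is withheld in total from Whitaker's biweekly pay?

Wage Tax: taxable = 16,665.00 − 2×450.00 = 15,765.00
  1,341.76 + 30.73% × (15,765.00 − 8,400.00) = 1,341.76 + 30.73% × 7,365.00 = 3,605.02
Unemployment Insurance: 3% × 16,665.00 = 499.95
Total: 3,605.02 + 499.95 = 4,104.97

4,104.97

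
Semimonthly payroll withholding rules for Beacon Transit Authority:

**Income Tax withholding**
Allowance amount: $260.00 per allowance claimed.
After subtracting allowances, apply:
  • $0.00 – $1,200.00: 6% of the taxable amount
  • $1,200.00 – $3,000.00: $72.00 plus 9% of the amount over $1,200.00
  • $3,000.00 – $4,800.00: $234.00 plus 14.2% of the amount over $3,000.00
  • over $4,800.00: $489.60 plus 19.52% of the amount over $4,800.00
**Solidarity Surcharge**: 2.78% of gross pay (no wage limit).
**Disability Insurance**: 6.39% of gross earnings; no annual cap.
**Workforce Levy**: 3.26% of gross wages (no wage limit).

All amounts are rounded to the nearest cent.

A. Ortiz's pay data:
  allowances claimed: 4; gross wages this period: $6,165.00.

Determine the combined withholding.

$1,319.35

Income Tax: taxable = $6,165.00 − 4×$260.00 = $5,125.00
  $489.60 + 19.52% × ($5,125.00 − $4,800.00) = $489.60 + 19.52% × $325.00 = $553.04
Solidarity Surcharge: 2.78% × $6,165.00 = $171.39
Disability Insurance: 6.39% × $6,165.00 = $393.94
Workforce Levy: 3.26% × $6,165.00 = $200.98
Total: $553.04 + $171.39 + $393.94 + $200.98 = $1,319.35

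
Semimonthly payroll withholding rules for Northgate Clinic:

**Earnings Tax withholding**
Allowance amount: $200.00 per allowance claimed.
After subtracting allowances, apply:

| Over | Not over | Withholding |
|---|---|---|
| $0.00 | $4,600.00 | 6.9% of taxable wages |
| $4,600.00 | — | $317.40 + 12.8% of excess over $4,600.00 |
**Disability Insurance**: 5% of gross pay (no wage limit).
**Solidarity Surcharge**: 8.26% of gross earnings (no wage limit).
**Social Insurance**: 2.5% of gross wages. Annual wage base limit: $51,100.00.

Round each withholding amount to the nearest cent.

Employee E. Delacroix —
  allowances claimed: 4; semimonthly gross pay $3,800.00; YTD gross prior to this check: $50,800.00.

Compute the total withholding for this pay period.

$718.38

Earnings Tax: taxable = $3,800.00 − 4×$200.00 = $3,000.00
  6.9% × $3,000.00 = $207.00
Disability Insurance: 5% × $3,800.00 = $190.00
Solidarity Surcharge: 8.26% × $3,800.00 = $313.88
Social Insurance: cap $51,100.00 − YTD $50,800.00 = $300.00 subject; 2.5% × $300.00 = $7.50
Total: $207.00 + $190.00 + $313.88 + $7.50 = $718.38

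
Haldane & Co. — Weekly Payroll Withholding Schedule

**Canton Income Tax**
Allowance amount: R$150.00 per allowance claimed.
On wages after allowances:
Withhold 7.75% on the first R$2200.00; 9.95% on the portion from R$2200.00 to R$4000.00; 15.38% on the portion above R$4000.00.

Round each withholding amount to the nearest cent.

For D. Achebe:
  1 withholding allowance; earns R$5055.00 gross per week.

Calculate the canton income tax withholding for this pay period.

R$488.79

Canton Income Tax: taxable = R$5055.00 − 1×R$150.00 = R$4905.00
  R$349.60 + 15.38% × (R$4905.00 − R$4000.00) = R$349.60 + 15.38% × R$905.00 = R$488.79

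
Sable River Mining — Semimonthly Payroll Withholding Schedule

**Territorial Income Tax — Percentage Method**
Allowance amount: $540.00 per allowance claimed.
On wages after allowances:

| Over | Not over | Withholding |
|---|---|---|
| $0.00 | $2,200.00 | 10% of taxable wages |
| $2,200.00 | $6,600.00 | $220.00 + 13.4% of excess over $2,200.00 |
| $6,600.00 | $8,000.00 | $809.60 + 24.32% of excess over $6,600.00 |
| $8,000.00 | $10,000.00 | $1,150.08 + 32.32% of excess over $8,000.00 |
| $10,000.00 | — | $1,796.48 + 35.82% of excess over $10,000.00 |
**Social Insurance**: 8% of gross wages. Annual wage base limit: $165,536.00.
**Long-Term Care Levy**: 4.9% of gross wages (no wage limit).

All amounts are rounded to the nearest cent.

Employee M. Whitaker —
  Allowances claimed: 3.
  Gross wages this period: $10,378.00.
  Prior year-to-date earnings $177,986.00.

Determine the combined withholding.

$1,903.59

Territorial Income Tax: taxable = $10,378.00 − 3×$540.00 = $8,758.00
  $1,150.08 + 32.32% × ($8,758.00 − $8,000.00) = $1,150.08 + 32.32% × $758.00 = $1,395.07
Social Insurance: YTD $177,986.00 ≥ cap $165,536.00 → $0.00
Long-Term Care Levy: 4.9% × $10,378.00 = $508.52
Total: $1,395.07 + $0.00 + $508.52 = $1,903.59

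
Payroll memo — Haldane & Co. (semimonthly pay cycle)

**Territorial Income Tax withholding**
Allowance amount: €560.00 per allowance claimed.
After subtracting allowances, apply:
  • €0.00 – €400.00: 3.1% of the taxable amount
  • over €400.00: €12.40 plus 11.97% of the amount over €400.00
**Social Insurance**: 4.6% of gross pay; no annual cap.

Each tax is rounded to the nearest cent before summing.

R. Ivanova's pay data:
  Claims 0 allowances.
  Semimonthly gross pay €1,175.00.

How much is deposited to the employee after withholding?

€1,015.78

Territorial Income Tax: taxable = €1,175.00
  €12.40 + 11.97% × (€1,175.00 − €400.00) = €12.40 + 11.97% × €775.00 = €105.17
Social Insurance: 4.6% × €1,175.00 = €54.05
Total withheld: €105.17 + €54.05 = €159.22
Net pay: €1,175.00 − €159.22 = €1,015.78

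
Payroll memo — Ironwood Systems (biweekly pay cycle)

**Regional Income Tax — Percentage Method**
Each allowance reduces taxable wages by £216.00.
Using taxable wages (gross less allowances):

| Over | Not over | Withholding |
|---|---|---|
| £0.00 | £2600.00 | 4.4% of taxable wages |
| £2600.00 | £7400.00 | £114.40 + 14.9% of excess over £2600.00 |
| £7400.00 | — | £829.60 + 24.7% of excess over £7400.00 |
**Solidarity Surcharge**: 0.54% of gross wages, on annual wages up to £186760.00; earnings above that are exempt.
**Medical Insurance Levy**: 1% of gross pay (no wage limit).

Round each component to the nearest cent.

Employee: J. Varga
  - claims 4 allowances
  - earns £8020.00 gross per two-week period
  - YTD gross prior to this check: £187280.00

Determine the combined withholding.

£873.44

Regional Income Tax: taxable = £8020.00 − 4×£216.00 = £7156.00
  £114.40 + 14.9% × (£7156.00 − £2600.00) = £114.40 + 14.9% × £4556.00 = £793.24
Solidarity Surcharge: YTD £187280.00 ≥ cap £186760.00 → £0.00
Medical Insurance Levy: 1% × £8020.00 = £80.20
Total: £793.24 + £0.00 + £80.20 = £873.44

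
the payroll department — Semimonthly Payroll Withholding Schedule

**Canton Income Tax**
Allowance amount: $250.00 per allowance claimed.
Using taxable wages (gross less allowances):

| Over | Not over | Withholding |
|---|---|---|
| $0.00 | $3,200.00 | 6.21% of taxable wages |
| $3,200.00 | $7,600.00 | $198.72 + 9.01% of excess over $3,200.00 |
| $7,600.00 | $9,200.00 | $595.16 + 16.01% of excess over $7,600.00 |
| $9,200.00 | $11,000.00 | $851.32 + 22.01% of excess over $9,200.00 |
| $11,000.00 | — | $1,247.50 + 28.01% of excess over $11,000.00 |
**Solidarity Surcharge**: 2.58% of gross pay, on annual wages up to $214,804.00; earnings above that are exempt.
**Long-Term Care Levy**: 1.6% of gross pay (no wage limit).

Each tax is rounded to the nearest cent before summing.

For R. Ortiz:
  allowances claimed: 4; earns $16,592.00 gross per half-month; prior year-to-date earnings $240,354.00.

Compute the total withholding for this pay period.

$2,799.19

Canton Income Tax: taxable = $16,592.00 − 4×$250.00 = $15,592.00
  $1,247.50 + 28.01% × ($15,592.00 − $11,000.00) = $1,247.50 + 28.01% × $4,592.00 = $2,533.72
Solidarity Surcharge: YTD $240,354.00 ≥ cap $214,804.00 → $0.00
Long-Term Care Levy: 1.6% × $16,592.00 = $265.47
Total: $2,533.72 + $0.00 + $265.47 = $2,799.19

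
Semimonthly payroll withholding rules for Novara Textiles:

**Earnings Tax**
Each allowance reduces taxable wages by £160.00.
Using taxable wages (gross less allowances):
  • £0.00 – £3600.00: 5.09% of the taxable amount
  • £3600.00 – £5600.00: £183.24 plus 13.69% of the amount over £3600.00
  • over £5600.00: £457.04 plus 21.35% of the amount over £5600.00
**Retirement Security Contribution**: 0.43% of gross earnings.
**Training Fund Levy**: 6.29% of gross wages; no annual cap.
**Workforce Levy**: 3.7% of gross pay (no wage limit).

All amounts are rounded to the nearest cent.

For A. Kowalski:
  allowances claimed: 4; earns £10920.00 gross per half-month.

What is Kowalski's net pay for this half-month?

£8325.91

Earnings Tax: taxable = £10920.00 − 4×£160.00 = £10280.00
  £457.04 + 21.35% × (£10280.00 − £5600.00) = £457.04 + 21.35% × £4680.00 = £1456.22
Retirement Security Contribution: 0.43% × £10920.00 = £46.96
Training Fund Levy: 6.29% × £10920.00 = £686.87
Workforce Levy: 3.7% × £10920.00 = £404.04
Total withheld: £1456.22 + £46.96 + £686.87 + £404.04 = £2594.09
Net pay: £10920.00 − £2594.09 = £8325.91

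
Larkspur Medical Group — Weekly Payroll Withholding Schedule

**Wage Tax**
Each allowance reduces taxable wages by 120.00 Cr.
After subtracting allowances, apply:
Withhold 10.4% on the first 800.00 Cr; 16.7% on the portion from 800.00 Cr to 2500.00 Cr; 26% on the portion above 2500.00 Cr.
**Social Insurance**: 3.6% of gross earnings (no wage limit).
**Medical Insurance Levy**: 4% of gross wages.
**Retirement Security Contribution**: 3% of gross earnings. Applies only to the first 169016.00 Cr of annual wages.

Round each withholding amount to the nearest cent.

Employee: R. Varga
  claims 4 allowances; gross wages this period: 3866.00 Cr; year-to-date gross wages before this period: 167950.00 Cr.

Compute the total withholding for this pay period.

Wage Tax: taxable = 3866.00 Cr − 4×120.00 Cr = 3386.00 Cr
  367.10 Cr + 26% × (3386.00 Cr − 2500.00 Cr) = 367.10 Cr + 26% × 886.00 Cr = 597.46 Cr
Social Insurance: 3.6% × 3866.00 Cr = 139.18 Cr
Medical Insurance Levy: 4% × 3866.00 Cr = 154.64 Cr
Retirement Security Contribution: cap 169016.00 Cr − YTD 167950.00 Cr = 1066.00 Cr subject; 3% × 1066.00 Cr = 31.98 Cr
Total: 597.46 Cr + 139.18 Cr + 154.64 Cr + 31.98 Cr = 923.26 Cr

923.26 Cr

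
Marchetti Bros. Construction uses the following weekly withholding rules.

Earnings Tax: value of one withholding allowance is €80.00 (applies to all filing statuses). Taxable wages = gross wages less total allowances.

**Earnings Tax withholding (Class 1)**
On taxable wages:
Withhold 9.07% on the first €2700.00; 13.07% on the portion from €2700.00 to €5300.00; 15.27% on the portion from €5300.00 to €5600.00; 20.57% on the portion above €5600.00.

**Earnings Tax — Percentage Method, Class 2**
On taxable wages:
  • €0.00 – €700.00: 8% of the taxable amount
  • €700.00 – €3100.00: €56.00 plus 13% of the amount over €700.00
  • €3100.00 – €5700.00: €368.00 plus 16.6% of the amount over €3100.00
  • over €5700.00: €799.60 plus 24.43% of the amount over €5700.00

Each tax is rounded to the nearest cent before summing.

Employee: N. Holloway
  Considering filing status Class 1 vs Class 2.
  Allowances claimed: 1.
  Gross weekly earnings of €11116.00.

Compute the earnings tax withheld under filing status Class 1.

Earnings Tax (Class 1): taxable = €11116.00 − 1×€80.00 = €11036.00
  €630.52 + 20.57% × (€11036.00 − €5600.00) = €630.52 + 20.57% × €5436.00 = €1748.71

€1748.71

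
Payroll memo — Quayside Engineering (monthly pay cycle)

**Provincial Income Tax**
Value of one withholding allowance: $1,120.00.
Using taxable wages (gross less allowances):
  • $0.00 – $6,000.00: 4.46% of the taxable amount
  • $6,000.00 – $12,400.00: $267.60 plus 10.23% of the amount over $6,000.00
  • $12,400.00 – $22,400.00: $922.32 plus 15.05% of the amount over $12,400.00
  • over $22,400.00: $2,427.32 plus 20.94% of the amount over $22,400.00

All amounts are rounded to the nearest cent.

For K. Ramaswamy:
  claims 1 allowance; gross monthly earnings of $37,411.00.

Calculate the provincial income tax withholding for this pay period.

Provincial Income Tax: taxable = $37,411.00 − 1×$1,120.00 = $36,291.00
  $2,427.32 + 20.94% × ($36,291.00 − $22,400.00) = $2,427.32 + 20.94% × $13,891.00 = $5,336.10

$5,336.10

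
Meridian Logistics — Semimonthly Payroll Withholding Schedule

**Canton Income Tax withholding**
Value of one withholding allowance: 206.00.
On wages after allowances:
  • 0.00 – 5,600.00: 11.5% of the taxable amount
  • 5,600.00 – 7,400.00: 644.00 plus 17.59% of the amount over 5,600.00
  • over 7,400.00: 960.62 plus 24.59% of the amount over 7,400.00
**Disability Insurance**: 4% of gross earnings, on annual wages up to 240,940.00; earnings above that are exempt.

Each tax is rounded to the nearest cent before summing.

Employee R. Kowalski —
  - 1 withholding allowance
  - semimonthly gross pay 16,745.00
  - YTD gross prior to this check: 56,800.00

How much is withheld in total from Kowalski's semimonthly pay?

3,877.70

Canton Income Tax: taxable = 16,745.00 − 1×206.00 = 16,539.00
  960.62 + 24.59% × (16,539.00 − 7,400.00) = 960.62 + 24.59% × 9,139.00 = 3,207.90
Disability Insurance: 4% × 16,745.00 = 669.80
Total: 3,207.90 + 669.80 = 3,877.70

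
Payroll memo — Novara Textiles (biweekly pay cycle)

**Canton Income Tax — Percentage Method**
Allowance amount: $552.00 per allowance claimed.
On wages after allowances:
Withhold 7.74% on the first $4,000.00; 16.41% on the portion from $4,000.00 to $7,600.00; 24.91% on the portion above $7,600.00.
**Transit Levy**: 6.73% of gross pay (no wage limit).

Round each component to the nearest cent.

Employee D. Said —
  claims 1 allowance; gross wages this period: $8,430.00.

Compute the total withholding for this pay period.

Canton Income Tax: taxable = $8,430.00 − 1×$552.00 = $7,878.00
  $900.36 + 24.91% × ($7,878.00 − $7,600.00) = $900.36 + 24.91% × $278.00 = $969.61
Transit Levy: 6.73% × $8,430.00 = $567.34
Total: $969.61 + $567.34 = $1,536.95

$1,536.95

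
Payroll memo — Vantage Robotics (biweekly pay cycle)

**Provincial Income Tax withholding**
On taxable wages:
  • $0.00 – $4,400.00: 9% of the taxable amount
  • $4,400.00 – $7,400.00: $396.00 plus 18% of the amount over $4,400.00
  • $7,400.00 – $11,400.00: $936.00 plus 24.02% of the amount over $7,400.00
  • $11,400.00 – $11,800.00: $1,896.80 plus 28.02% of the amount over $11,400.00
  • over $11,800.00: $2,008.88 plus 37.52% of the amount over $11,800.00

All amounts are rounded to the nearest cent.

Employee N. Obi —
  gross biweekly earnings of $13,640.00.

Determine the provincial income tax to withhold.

$2,699.25

Provincial Income Tax: taxable = $13,640.00
  $2,008.88 + 37.52% × ($13,640.00 − $11,800.00) = $2,008.88 + 37.52% × $1,840.00 = $2,699.25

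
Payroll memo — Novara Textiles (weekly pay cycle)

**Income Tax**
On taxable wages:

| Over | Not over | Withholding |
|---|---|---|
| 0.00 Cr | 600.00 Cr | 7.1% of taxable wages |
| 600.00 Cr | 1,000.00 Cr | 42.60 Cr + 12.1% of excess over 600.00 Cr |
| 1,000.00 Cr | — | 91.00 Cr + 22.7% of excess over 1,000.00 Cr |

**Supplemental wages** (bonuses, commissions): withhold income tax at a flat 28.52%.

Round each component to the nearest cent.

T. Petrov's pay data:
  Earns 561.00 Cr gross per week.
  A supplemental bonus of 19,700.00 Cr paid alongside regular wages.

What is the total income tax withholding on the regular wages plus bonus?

5,658.27 Cr

Income Tax: taxable = 561.00 Cr
  7.1% × 561.00 Cr = 39.83 Cr
Supplemental (28.52% flat on bonus): 28.52% × 19,700.00 Cr = 5,618.44 Cr
Total income tax: 39.83 Cr + 5,618.44 Cr = 5,658.27 Cr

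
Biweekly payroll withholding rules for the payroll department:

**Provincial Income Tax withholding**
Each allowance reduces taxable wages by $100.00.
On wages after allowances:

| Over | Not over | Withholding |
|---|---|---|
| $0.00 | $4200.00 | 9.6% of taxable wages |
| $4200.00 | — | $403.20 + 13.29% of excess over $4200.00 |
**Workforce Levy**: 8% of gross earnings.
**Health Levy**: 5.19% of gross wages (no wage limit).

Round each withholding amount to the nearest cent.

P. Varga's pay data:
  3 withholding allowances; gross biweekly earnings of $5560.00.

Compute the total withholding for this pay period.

$1277.43

Provincial Income Tax: taxable = $5560.00 − 3×$100.00 = $5260.00
  $403.20 + 13.29% × ($5260.00 − $4200.00) = $403.20 + 13.29% × $1060.00 = $544.07
Workforce Levy: 8% × $5560.00 = $444.80
Health Levy: 5.19% × $5560.00 = $288.56
Total: $544.07 + $444.80 + $288.56 = $1277.43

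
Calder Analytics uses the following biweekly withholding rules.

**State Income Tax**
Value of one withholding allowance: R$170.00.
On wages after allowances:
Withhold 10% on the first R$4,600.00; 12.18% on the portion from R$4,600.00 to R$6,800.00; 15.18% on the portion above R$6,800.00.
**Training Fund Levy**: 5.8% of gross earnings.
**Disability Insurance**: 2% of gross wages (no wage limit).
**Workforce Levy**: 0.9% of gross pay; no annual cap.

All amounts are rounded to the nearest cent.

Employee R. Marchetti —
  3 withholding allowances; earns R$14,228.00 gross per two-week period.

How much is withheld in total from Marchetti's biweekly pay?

R$3,015.94

State Income Tax: taxable = R$14,228.00 − 3×R$170.00 = R$13,718.00
  R$727.96 + 15.18% × (R$13,718.00 − R$6,800.00) = R$727.96 + 15.18% × R$6,918.00 = R$1,778.11
Training Fund Levy: 5.8% × R$14,228.00 = R$825.22
Disability Insurance: 2% × R$14,228.00 = R$284.56
Workforce Levy: 0.9% × R$14,228.00 = R$128.05
Total: R$1,778.11 + R$825.22 + R$284.56 + R$128.05 = R$3,015.94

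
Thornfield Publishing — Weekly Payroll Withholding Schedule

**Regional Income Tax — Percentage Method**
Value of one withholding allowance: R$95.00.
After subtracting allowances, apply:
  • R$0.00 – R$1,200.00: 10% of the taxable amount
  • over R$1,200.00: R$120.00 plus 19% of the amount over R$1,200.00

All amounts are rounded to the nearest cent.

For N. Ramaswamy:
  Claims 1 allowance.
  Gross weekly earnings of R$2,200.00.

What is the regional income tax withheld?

R$291.95

Regional Income Tax: taxable = R$2,200.00 − 1×R$95.00 = R$2,105.00
  R$120.00 + 19% × (R$2,105.00 − R$1,200.00) = R$120.00 + 19% × R$905.00 = R$291.95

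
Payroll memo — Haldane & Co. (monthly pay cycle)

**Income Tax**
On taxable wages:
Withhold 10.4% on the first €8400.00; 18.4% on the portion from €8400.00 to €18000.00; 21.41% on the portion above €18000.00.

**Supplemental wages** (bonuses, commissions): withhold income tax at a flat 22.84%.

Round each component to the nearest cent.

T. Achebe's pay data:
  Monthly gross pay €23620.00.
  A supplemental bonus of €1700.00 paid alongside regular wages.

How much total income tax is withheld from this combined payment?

€4231.52

Income Tax: taxable = €23620.00
  €2640.00 + 21.41% × (€23620.00 − €18000.00) = €2640.00 + 21.41% × €5620.00 = €3843.24
Supplemental (22.84% flat on bonus): 22.84% × €1700.00 = €388.28
Total income tax: €3843.24 + €388.28 = €4231.52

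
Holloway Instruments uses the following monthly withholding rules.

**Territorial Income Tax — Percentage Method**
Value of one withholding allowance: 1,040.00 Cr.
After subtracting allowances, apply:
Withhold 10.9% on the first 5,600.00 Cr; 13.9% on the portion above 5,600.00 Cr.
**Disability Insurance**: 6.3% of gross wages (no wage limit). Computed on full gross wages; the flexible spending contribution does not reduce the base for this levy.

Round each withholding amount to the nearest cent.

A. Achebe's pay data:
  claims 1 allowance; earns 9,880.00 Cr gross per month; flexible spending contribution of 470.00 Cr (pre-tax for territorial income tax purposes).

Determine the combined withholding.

1,617.87 Cr

Territorial Income Tax: taxable = 9,880.00 Cr − 470.00 Cr − 1×1,040.00 Cr = 8,370.00 Cr
  610.40 Cr + 13.9% × (8,370.00 Cr − 5,600.00 Cr) = 610.40 Cr + 13.9% × 2,770.00 Cr = 995.43 Cr
Disability Insurance: 6.3% × 9,880.00 Cr = 622.44 Cr
Total: 995.43 Cr + 622.44 Cr = 1,617.87 Cr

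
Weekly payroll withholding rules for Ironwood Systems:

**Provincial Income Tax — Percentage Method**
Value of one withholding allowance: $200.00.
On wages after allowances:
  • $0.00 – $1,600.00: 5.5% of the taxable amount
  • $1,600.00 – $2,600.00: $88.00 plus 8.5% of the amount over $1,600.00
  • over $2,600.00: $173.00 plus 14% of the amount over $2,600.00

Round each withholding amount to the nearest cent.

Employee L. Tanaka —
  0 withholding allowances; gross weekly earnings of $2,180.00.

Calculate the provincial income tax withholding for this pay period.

$137.30

Provincial Income Tax: taxable = $2,180.00
  $88.00 + 8.5% × ($2,180.00 − $1,600.00) = $88.00 + 8.5% × $580.00 = $137.30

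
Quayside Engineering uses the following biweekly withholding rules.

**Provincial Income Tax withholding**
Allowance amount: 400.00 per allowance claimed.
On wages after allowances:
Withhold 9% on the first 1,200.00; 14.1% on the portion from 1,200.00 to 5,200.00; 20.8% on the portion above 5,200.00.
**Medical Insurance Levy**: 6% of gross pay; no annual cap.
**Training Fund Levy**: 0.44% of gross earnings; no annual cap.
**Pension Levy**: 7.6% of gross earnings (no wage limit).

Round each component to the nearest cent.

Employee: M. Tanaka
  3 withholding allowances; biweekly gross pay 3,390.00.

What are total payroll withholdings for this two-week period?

723.55

Provincial Income Tax: taxable = 3,390.00 − 3×400.00 = 2,190.00
  108.00 + 14.1% × (2,190.00 − 1,200.00) = 108.00 + 14.1% × 990.00 = 247.59
Medical Insurance Levy: 6% × 3,390.00 = 203.40
Training Fund Levy: 0.44% × 3,390.00 = 14.92
Pension Levy: 7.6% × 3,390.00 = 257.64
Total: 247.59 + 203.40 + 14.92 + 257.64 = 723.55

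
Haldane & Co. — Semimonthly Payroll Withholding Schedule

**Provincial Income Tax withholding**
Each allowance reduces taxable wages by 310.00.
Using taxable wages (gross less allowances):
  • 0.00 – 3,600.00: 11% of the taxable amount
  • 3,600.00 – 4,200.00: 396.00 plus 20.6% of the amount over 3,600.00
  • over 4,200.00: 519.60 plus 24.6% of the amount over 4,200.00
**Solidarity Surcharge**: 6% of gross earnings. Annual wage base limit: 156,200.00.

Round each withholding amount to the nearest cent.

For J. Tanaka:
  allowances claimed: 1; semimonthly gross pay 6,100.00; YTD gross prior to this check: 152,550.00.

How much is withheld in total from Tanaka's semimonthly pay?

1,129.74

Provincial Income Tax: taxable = 6,100.00 − 1×310.00 = 5,790.00
  519.60 + 24.6% × (5,790.00 − 4,200.00) = 519.60 + 24.6% × 1,590.00 = 910.74
Solidarity Surcharge: cap 156,200.00 − YTD 152,550.00 = 3,650.00 subject; 6% × 3,650.00 = 219.00
Total: 910.74 + 219.00 = 1,129.74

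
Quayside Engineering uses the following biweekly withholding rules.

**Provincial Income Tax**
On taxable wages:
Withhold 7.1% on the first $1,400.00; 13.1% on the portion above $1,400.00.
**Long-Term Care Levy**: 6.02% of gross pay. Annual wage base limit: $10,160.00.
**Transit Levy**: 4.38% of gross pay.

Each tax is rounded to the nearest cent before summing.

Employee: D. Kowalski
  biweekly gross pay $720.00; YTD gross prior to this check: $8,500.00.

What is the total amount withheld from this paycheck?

Provincial Income Tax: taxable = $720.00
  7.1% × $720.00 = $51.12
Long-Term Care Levy: 6.02% × $720.00 = $43.34
Transit Levy: 4.38% × $720.00 = $31.54
Total: $51.12 + $43.34 + $31.54 = $126.00

$126.00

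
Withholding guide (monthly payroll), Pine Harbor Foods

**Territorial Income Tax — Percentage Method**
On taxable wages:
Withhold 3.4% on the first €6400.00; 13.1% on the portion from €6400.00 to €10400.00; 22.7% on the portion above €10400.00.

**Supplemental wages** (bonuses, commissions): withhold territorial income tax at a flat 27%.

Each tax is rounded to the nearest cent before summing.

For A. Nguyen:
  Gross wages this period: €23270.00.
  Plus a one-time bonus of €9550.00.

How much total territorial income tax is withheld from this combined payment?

Territorial Income Tax: taxable = €23270.00
  €741.60 + 22.7% × (€23270.00 − €10400.00) = €741.60 + 22.7% × €12870.00 = €3663.09
Supplemental (27% flat on bonus): 27% × €9550.00 = €2578.50
Total territorial income tax: €3663.09 + €2578.50 = €6241.59

€6241.59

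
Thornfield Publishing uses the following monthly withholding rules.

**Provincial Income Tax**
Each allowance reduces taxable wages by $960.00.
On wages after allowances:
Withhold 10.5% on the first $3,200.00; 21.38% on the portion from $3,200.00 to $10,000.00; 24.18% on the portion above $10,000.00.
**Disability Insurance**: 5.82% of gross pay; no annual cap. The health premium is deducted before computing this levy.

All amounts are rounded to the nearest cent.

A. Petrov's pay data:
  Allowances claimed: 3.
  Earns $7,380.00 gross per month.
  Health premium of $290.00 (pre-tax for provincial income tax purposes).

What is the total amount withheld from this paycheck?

Provincial Income Tax: taxable = $7,380.00 − $290.00 − 3×$960.00 = $4,210.00
  $336.00 + 21.38% × ($4,210.00 − $3,200.00) = $336.00 + 21.38% × $1,010.00 = $551.94
Disability Insurance: 5.82% × $7,090.00 = $412.64
Total: $551.94 + $412.64 = $964.58

$964.58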